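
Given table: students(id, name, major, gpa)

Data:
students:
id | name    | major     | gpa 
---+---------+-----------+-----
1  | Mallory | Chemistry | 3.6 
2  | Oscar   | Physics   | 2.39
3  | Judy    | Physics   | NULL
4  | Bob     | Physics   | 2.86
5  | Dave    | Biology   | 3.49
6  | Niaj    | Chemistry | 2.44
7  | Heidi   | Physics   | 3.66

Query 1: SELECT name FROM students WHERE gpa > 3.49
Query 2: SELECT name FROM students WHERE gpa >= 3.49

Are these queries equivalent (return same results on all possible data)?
No, not equivalent

Query 1 returns: [('Mallory',), ('Heidi',)]
Query 2 returns: [('Mallory',), ('Dave',), ('Heidi',)]

Reason: > vs >= gives different results when gpa = 3.49 exists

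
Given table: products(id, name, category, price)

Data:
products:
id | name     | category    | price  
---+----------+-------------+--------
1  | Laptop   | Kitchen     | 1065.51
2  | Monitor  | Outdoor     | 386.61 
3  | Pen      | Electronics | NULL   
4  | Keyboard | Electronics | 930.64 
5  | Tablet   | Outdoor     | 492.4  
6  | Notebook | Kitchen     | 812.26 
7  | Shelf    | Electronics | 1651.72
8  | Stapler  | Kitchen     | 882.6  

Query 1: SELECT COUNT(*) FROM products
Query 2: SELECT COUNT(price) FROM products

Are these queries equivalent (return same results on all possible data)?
No, not equivalent

Query 1 returns: [(8,)]
Query 2 returns: [(7,)]

Reason: COUNT(*) includes NULLs, COUNT(column) excludes them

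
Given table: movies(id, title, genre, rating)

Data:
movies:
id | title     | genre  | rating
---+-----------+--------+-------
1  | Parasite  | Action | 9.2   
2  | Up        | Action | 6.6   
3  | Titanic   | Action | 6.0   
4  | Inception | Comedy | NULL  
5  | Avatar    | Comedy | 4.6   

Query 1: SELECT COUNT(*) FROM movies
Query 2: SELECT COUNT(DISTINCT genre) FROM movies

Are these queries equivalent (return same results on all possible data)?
No, not equivalent

Query 1 returns: [(5,)]
Query 2 returns: [(2,)]

Reason: COUNT(*) counts rows, COUNT(DISTINCT genre) counts unique genres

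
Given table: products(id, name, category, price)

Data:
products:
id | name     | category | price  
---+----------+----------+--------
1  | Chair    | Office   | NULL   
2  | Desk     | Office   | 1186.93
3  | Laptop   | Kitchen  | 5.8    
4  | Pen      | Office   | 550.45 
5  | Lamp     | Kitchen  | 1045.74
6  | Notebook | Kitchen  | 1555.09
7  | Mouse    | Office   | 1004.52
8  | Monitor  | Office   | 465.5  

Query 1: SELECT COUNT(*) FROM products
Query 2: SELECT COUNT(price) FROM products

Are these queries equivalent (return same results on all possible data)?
No, not equivalent

Query 1 returns: [(8,)]
Query 2 returns: [(7,)]

Reason: COUNT(*) includes NULLs, COUNT(column) excludes them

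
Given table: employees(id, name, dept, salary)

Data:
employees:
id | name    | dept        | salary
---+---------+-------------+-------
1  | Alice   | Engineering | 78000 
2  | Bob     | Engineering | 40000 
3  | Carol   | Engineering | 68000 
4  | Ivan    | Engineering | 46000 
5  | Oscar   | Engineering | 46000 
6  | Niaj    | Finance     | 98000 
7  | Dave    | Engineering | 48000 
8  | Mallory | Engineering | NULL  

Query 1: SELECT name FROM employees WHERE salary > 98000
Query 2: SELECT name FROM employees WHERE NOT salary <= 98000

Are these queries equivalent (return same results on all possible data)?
Yes, equivalent

Both queries return: []

Reason: Both filter salary > 98000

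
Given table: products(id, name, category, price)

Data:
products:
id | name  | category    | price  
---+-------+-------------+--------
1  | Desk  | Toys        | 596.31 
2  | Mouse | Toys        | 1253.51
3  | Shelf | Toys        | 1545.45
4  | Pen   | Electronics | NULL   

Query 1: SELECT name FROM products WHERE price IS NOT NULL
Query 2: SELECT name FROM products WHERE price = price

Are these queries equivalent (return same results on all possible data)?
Yes, equivalent

Both queries return: [('Desk',), ('Mouse',), ('Shelf',)]

Reason: IS NOT NULL vs self-equality (both exclude NULLs)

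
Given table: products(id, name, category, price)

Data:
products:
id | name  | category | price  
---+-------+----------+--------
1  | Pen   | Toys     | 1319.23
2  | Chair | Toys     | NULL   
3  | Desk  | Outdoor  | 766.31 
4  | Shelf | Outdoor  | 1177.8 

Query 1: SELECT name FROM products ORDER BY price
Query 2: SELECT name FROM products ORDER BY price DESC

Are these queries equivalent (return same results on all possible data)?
No, not equivalent

Query 1 returns: [('Chair',), ('Desk',), ('Shelf',), ('Pen',)]
Query 2 returns: [('Pen',), ('Shelf',), ('Desk',), ('Chair',)]

Reason: ASC vs DESC gives opposite ordering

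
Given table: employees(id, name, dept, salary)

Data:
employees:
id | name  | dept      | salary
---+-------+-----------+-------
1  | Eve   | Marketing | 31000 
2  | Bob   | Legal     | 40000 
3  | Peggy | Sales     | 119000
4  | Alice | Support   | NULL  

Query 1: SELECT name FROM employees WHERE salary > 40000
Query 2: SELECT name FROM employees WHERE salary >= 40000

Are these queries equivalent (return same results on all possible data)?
No, not equivalent

Query 1 returns: [('Peggy',)]
Query 2 returns: [('Bob',), ('Peggy',)]

Reason: > vs >= gives different results when salary = 40000 exists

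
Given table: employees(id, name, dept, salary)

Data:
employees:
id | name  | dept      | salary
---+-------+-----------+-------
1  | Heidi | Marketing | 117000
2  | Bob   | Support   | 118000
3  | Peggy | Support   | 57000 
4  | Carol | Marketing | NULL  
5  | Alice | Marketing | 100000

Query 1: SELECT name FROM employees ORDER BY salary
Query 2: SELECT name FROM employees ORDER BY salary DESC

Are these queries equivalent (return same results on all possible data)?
No, not equivalent

Query 1 returns: [('Carol',), ('Peggy',), ('Alice',), ('Heidi',), ('Bob',)]
Query 2 returns: [('Bob',), ('Heidi',), ('Alice',), ('Peggy',), ('Carol',)]

Reason: ASC vs DESC gives opposite ordering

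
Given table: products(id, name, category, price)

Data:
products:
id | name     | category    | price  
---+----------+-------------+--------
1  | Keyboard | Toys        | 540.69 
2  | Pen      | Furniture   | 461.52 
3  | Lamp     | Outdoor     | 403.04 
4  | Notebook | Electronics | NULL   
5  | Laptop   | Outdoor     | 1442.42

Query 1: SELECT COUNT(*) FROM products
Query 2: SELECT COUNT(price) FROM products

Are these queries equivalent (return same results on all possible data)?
No, not equivalent

Query 1 returns: [(5,)]
Query 2 returns: [(4,)]

Reason: COUNT(*) includes NULLs, COUNT(column) excludes them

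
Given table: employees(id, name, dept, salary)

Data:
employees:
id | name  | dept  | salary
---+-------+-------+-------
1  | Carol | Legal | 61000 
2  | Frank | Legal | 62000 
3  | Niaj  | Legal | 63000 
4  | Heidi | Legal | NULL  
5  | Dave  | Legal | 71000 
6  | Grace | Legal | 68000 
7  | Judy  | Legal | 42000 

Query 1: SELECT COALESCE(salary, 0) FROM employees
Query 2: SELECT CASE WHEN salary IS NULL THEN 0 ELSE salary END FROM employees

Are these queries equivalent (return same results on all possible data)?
Yes, equivalent

Both queries return: [(0,), (42000,), (61000,), (62000,), (63000,), (68000,), (71000,)]

Reason: COALESCE vs CASE for NULL handling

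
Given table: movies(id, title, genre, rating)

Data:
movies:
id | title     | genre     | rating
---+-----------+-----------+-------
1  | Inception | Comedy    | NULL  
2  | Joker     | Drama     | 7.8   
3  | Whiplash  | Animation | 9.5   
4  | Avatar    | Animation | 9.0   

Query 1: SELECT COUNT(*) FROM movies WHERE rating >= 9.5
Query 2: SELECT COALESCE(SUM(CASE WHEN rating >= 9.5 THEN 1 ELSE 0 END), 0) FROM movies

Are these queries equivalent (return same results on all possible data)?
Yes, equivalent

Both queries return: [(1,)]

Reason: COUNT with WHERE vs conditional SUM (COALESCE handles empty-table NULL)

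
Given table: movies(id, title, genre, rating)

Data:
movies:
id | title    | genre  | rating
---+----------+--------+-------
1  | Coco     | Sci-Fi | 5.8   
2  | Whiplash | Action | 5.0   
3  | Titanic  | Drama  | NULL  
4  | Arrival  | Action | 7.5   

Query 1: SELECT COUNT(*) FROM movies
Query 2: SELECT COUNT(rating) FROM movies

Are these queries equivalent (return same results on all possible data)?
No, not equivalent

Query 1 returns: [(4,)]
Query 2 returns: [(3,)]

Reason: COUNT(*) includes NULLs, COUNT(column) excludes them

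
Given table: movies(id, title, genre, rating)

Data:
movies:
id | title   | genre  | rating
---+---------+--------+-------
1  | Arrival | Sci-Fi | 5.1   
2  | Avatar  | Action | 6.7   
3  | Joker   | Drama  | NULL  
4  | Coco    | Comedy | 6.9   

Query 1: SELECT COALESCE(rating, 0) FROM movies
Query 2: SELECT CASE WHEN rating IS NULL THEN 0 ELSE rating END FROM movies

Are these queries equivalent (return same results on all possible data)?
Yes, equivalent

Both queries return: [(0,), (5.1,), (6.7,), (6.9,)]

Reason: COALESCE vs CASE for NULL handling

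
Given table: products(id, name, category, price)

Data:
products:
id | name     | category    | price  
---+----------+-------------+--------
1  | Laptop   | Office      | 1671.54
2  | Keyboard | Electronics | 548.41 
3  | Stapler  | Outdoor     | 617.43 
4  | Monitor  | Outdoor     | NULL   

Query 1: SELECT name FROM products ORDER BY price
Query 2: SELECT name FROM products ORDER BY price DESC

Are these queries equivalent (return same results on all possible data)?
No, not equivalent

Query 1 returns: [('Monitor',), ('Keyboard',), ('Stapler',), ('Laptop',)]
Query 2 returns: [('Laptop',), ('Stapler',), ('Keyboard',), ('Monitor',)]

Reason: ASC vs DESC gives opposite ordering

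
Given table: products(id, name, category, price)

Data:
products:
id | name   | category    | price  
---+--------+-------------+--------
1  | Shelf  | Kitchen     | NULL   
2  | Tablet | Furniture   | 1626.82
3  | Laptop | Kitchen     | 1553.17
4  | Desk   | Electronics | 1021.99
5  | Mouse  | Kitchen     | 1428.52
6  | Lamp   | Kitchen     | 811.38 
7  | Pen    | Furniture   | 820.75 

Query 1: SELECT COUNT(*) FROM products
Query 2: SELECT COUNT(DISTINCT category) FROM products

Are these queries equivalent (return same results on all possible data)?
No, not equivalent

Query 1 returns: [(7,)]
Query 2 returns: [(3,)]

Reason: COUNT(*) counts rows, COUNT(DISTINCT category) counts unique categorys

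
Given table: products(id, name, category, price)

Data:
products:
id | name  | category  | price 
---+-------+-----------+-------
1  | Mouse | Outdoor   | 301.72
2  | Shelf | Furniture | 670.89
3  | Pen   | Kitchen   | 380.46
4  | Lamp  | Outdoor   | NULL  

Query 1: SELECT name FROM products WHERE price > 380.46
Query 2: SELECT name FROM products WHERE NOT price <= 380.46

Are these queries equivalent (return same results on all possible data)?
Yes, equivalent

Both queries return: [('Shelf',)]

Reason: Both filter price > 380.46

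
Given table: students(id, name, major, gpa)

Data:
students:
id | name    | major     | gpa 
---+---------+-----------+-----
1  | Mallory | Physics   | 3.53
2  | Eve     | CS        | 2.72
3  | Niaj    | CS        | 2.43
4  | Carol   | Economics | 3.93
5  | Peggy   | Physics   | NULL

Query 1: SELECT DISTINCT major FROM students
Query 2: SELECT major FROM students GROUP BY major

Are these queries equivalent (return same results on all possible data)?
Yes, equivalent

Both queries return: [('CS',), ('Economics',), ('Physics',)]

Reason: Both get unique majors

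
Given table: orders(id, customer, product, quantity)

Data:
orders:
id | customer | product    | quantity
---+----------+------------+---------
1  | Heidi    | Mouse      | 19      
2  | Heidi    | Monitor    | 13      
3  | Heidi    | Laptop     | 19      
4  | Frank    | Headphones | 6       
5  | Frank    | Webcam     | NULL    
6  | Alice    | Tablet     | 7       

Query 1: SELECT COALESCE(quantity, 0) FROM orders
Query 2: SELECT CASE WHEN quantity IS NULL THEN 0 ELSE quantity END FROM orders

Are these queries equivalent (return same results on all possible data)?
Yes, equivalent

Both queries return: [(0,), (6,), (7,), (13,), (19,), (19,)]

Reason: COALESCE vs CASE for NULL handling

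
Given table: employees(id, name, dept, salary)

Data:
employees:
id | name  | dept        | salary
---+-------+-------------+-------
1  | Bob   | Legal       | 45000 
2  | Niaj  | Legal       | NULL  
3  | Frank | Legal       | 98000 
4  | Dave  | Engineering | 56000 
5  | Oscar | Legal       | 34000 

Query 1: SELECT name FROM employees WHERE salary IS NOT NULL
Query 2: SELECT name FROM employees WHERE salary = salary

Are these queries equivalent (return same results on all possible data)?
Yes, equivalent

Both queries return: [('Bob',), ('Dave',), ('Frank',), ('Oscar',)]

Reason: IS NOT NULL vs self-equality (both exclude NULLs)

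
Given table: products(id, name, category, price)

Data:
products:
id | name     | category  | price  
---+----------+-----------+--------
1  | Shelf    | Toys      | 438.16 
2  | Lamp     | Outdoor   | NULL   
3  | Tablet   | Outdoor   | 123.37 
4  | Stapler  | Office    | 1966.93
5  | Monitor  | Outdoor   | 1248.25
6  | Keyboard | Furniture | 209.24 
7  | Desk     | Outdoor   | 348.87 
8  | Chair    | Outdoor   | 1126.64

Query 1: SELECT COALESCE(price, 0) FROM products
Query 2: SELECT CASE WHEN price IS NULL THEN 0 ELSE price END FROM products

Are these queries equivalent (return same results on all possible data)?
Yes, equivalent

Both queries return: [(0,), (123.37,), (209.24,), (348.87,), (438.16,), (1126.64,), (1248.25,), (1966.93,)]

Reason: COALESCE vs CASE for NULL handling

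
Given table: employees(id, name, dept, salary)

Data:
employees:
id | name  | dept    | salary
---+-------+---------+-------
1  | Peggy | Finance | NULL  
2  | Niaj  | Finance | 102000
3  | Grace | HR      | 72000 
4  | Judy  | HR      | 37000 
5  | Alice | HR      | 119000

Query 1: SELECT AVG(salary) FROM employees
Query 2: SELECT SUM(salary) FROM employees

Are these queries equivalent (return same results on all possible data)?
No, not equivalent

Query 1 returns: [(82500.0,)]
Query 2 returns: [(330000,)]

Reason: AVG vs SUM give different aggregate values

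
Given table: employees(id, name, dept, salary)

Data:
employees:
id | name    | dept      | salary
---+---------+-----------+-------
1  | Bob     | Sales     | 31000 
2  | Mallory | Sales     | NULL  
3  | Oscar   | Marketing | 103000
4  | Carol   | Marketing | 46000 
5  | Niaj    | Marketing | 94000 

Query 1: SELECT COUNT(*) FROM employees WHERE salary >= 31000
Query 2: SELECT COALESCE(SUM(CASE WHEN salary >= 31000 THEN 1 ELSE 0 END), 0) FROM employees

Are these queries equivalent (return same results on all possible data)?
Yes, equivalent

Both queries return: [(4,)]

Reason: COUNT with WHERE vs conditional SUM (COALESCE handles empty-table NULL)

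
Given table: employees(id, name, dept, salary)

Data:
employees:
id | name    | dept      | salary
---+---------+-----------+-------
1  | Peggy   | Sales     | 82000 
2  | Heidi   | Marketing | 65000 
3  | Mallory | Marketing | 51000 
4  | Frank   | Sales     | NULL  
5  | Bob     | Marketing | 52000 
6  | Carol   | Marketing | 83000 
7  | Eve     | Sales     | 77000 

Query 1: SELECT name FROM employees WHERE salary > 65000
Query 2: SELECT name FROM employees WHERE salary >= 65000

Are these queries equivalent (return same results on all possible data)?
No, not equivalent

Query 1 returns: [('Peggy',), ('Carol',), ('Eve',)]
Query 2 returns: [('Peggy',), ('Heidi',), ('Carol',), ('Eve',)]

Reason: > vs >= gives different results when salary = 65000 exists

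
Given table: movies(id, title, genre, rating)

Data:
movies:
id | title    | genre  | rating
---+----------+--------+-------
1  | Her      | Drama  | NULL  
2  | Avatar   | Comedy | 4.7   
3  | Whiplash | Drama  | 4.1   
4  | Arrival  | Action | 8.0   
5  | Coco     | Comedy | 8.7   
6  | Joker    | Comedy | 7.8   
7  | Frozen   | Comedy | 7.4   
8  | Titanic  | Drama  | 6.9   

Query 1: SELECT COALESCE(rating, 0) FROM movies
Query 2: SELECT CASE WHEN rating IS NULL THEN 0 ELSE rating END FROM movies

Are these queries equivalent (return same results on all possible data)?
Yes, equivalent

Both queries return: [(0,), (4.1,), (4.7,), (6.9,), (7.4,), (7.8,), (8.0,), (8.7,)]

Reason: COALESCE vs CASE for NULL handling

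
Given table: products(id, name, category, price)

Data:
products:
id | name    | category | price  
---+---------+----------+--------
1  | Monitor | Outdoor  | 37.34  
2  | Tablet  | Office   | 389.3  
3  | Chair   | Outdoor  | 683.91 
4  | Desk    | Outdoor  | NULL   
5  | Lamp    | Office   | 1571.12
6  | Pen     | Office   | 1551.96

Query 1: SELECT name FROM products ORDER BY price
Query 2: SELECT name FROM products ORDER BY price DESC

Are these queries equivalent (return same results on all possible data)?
No, not equivalent

Query 1 returns: [('Desk',), ('Monitor',), ('Tablet',), ('Chair',), ('Pen',), ('Lamp',)]
Query 2 returns: [('Lamp',), ('Pen',), ('Chair',), ('Tablet',), ('Monitor',), ('Desk',)]

Reason: ASC vs DESC gives opposite ordering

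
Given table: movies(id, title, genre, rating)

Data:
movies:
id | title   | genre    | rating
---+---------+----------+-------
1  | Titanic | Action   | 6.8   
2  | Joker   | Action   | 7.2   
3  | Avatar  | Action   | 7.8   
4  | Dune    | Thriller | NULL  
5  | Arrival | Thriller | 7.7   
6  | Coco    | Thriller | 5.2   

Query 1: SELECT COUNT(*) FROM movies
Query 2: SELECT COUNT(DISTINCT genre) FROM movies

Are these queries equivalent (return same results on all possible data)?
No, not equivalent

Query 1 returns: [(6,)]
Query 2 returns: [(2,)]

Reason: COUNT(*) counts rows, COUNT(DISTINCT genre) counts unique genres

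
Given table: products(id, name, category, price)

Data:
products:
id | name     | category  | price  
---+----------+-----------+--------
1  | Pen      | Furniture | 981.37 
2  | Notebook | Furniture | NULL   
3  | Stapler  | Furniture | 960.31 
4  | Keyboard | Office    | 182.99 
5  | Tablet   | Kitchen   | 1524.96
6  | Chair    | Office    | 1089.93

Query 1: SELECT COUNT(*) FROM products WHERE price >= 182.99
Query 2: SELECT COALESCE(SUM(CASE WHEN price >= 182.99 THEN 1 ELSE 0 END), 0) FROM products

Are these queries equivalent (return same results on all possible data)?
Yes, equivalent

Both queries return: [(5,)]

Reason: COUNT with WHERE vs conditional SUM (COALESCE handles empty-table NULL)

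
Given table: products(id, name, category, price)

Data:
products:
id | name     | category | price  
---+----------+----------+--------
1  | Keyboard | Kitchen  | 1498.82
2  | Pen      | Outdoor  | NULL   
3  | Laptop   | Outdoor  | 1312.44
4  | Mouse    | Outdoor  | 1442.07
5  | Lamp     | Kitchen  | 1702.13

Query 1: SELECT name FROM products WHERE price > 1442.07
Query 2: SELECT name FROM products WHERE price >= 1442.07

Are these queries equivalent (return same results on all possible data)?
No, not equivalent

Query 1 returns: [('Keyboard',), ('Lamp',)]
Query 2 returns: [('Keyboard',), ('Mouse',), ('Lamp',)]

Reason: > vs >= gives different results when price = 1442.07 exists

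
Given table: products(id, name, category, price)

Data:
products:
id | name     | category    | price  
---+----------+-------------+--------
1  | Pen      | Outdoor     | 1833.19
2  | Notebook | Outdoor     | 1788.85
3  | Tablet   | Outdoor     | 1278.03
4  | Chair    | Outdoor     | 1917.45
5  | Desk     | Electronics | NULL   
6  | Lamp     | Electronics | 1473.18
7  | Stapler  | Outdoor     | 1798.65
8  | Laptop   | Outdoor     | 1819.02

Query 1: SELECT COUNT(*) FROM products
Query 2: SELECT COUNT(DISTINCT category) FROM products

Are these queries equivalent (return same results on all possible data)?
No, not equivalent

Query 1 returns: [(8,)]
Query 2 returns: [(2,)]

Reason: COUNT(*) counts rows, COUNT(DISTINCT category) counts unique categorys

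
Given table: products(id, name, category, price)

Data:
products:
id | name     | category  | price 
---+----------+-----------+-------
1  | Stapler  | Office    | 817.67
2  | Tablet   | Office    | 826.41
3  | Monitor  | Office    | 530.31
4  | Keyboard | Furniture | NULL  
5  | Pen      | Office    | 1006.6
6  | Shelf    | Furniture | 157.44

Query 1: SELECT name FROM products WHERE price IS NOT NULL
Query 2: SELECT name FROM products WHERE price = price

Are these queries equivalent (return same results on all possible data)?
Yes, equivalent

Both queries return: [('Monitor',), ('Pen',), ('Shelf',), ('Stapler',), ('Tablet',)]

Reason: IS NOT NULL vs self-equality (both exclude NULLs)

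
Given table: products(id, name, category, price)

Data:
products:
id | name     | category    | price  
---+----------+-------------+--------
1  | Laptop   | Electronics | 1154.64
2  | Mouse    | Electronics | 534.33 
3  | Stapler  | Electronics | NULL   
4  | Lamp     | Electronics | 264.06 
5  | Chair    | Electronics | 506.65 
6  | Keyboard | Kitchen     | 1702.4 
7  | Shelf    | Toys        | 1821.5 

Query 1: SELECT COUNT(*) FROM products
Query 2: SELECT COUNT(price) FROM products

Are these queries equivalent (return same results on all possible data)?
No, not equivalent

Query 1 returns: [(7,)]
Query 2 returns: [(6,)]

Reason: COUNT(*) includes NULLs, COUNT(column) excludes them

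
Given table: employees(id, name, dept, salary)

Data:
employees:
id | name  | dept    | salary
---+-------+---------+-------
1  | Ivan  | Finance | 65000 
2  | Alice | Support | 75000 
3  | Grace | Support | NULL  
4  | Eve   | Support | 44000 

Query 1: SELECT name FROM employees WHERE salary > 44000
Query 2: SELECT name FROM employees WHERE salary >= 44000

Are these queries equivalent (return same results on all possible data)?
No, not equivalent

Query 1 returns: [('Ivan',), ('Alice',)]
Query 2 returns: [('Ivan',), ('Alice',), ('Eve',)]

Reason: > vs >= gives different results when salary = 44000 exists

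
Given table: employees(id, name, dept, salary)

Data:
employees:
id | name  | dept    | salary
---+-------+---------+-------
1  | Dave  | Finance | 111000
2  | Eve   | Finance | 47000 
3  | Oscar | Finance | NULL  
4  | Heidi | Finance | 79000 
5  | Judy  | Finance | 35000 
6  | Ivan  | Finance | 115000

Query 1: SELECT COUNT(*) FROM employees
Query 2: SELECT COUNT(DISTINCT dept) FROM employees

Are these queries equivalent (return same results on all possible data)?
No, not equivalent

Query 1 returns: [(6,)]
Query 2 returns: [(1,)]

Reason: COUNT(*) counts rows, COUNT(DISTINCT dept) counts unique depts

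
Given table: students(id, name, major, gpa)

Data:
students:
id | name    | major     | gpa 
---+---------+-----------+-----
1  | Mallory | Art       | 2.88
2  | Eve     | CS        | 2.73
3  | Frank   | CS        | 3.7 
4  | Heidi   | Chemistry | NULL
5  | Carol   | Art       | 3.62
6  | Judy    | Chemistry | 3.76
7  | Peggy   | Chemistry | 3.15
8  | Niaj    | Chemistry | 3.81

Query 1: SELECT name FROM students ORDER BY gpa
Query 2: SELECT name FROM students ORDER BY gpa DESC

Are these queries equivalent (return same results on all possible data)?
No, not equivalent

Query 1 returns: [('Heidi',), ('Eve',), ('Mallory',), ('Peggy',), ('Carol',), ('Frank',), ('Judy',), ('Niaj',)]
Query 2 returns: [('Niaj',), ('Judy',), ('Frank',), ('Carol',), ('Peggy',), ('Mallory',), ('Eve',), ('Heidi',)]

Reason: ASC vs DESC gives opposite ordering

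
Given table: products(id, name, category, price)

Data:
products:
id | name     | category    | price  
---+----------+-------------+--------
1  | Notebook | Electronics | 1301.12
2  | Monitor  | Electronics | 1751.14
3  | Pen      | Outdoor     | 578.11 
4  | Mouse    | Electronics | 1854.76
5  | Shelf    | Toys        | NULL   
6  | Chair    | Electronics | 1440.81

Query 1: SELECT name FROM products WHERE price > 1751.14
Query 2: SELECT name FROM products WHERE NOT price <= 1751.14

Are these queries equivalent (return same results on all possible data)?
Yes, equivalent

Both queries return: [('Mouse',)]

Reason: Both filter price > 1751.14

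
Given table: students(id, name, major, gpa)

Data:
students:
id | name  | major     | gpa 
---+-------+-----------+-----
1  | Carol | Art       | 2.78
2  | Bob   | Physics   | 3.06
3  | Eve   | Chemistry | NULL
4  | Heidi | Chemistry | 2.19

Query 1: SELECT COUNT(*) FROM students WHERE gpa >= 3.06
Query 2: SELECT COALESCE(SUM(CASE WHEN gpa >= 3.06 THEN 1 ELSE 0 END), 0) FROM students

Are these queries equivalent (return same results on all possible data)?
Yes, equivalent

Both queries return: [(1,)]

Reason: COUNT with WHERE vs conditional SUM (COALESCE handles empty-table NULL)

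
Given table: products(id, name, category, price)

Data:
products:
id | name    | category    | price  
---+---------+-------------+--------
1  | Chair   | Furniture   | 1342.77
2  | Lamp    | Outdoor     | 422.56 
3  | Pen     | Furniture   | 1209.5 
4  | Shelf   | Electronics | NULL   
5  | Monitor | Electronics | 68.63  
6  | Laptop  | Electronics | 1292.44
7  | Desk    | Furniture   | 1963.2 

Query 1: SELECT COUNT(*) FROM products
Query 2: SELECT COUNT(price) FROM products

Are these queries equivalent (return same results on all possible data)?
No, not equivalent

Query 1 returns: [(7,)]
Query 2 returns: [(6,)]

Reason: COUNT(*) includes NULLs, COUNT(column) excludes them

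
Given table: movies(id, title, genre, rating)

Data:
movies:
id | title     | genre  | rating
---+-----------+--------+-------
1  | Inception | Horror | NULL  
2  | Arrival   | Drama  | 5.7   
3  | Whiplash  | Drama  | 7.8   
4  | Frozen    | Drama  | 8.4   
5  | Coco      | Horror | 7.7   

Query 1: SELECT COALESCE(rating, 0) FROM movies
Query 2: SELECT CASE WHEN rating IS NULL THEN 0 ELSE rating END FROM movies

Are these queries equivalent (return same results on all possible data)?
Yes, equivalent

Both queries return: [(0,), (5.7,), (7.7,), (7.8,), (8.4,)]

Reason: COALESCE vs CASE for NULL handling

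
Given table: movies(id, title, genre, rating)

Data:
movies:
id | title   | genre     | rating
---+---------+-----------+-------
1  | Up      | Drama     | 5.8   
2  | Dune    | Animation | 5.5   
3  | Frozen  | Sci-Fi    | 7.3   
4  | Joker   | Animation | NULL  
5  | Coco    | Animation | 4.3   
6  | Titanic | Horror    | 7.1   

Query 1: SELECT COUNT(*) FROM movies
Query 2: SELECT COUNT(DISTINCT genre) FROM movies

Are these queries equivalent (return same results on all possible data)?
No, not equivalent

Query 1 returns: [(6,)]
Query 2 returns: [(4,)]

Reason: COUNT(*) counts rows, COUNT(DISTINCT genre) counts unique genres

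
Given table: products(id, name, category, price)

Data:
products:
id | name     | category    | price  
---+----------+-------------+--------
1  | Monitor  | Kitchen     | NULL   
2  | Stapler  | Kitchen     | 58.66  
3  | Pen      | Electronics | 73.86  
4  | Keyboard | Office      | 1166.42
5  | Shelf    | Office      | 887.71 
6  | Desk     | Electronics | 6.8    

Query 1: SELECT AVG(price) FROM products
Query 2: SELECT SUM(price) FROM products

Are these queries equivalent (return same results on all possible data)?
No, not equivalent

Query 1 returns: [(438.69000000000005,)]
Query 2 returns: [(2193.4500000000003,)]

Reason: AVG vs SUM give different aggregate values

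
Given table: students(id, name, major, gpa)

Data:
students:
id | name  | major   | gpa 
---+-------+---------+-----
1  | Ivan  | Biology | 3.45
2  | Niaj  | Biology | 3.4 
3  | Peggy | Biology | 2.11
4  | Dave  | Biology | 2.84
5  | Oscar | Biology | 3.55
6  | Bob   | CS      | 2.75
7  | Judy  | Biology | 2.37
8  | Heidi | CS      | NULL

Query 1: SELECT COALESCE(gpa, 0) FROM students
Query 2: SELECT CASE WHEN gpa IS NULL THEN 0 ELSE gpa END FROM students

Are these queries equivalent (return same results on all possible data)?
Yes, equivalent

Both queries return: [(0,), (2.11,), (2.37,), (2.75,), (2.84,), (3.4,), (3.45,), (3.55,)]

Reason: COALESCE vs CASE for NULL handling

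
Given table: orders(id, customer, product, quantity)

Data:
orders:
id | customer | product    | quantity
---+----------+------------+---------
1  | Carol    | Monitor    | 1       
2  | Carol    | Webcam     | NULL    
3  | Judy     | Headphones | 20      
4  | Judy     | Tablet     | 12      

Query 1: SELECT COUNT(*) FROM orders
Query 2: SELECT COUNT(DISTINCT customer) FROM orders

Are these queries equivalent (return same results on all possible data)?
No, not equivalent

Query 1 returns: [(4,)]
Query 2 returns: [(2,)]

Reason: COUNT(*) counts rows, COUNT(DISTINCT customer) counts unique customers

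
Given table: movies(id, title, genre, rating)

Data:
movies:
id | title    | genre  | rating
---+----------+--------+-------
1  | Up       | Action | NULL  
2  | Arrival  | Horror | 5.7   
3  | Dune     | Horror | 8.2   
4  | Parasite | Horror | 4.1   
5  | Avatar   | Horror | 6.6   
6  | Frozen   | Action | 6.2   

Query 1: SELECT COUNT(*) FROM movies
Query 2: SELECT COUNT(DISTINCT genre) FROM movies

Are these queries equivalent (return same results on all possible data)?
No, not equivalent

Query 1 returns: [(6,)]
Query 2 returns: [(2,)]

Reason: COUNT(*) counts rows, COUNT(DISTINCT genre) counts unique genres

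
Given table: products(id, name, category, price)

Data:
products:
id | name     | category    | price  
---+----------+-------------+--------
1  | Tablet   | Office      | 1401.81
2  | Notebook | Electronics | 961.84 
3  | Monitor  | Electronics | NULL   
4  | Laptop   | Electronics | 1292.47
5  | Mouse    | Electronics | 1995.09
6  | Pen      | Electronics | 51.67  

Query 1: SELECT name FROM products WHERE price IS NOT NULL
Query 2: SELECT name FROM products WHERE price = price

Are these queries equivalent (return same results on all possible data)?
Yes, equivalent

Both queries return: [('Laptop',), ('Mouse',), ('Notebook',), ('Pen',), ('Tablet',)]

Reason: IS NOT NULL vs self-equality (both exclude NULLs)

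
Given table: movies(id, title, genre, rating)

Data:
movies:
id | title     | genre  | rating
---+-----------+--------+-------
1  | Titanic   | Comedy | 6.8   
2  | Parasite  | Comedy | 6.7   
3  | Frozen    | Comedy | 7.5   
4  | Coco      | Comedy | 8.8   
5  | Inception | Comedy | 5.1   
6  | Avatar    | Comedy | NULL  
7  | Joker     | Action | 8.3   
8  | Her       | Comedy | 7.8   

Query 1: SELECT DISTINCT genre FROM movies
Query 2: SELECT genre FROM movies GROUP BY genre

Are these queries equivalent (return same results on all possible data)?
Yes, equivalent

Both queries return: [('Action',), ('Comedy',)]

Reason: Both get unique genres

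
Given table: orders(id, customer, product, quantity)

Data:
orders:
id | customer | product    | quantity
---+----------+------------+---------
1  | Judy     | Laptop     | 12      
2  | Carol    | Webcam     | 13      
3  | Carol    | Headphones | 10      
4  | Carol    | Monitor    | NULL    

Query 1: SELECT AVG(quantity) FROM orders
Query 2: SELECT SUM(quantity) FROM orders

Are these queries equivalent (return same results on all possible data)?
No, not equivalent

Query 1 returns: [(11.666666666666666,)]
Query 2 returns: [(35,)]

Reason: AVG vs SUM give different aggregate values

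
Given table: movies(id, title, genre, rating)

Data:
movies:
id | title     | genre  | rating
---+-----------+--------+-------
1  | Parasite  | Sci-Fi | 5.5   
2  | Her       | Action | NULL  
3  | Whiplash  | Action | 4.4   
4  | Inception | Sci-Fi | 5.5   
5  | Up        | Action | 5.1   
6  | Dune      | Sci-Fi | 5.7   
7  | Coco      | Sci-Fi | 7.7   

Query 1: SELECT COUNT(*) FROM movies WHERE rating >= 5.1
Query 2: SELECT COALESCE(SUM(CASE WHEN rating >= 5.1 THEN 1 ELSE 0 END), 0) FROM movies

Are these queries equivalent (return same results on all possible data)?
Yes, equivalent

Both queries return: [(5,)]

Reason: COUNT with WHERE vs conditional SUM (COALESCE handles empty-table NULL)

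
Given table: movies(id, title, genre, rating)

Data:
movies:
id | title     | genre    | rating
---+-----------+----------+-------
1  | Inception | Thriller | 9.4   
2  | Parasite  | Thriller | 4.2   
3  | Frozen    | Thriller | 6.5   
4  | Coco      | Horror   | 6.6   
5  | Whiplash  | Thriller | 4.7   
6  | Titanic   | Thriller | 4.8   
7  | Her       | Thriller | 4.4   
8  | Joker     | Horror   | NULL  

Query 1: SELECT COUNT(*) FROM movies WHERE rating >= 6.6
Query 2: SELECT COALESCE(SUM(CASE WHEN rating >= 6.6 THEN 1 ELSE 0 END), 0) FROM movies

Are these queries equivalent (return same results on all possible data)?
Yes, equivalent

Both queries return: [(2,)]

Reason: COUNT with WHERE vs conditional SUM (COALESCE handles empty-table NULL)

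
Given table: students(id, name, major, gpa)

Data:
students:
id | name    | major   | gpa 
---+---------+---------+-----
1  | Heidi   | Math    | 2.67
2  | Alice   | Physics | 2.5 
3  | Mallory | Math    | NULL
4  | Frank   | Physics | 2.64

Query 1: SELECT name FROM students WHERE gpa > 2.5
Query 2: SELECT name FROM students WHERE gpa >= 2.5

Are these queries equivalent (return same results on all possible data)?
No, not equivalent

Query 1 returns: [('Heidi',), ('Frank',)]
Query 2 returns: [('Heidi',), ('Alice',), ('Frank',)]

Reason: > vs >= gives different results when gpa = 2.5 exists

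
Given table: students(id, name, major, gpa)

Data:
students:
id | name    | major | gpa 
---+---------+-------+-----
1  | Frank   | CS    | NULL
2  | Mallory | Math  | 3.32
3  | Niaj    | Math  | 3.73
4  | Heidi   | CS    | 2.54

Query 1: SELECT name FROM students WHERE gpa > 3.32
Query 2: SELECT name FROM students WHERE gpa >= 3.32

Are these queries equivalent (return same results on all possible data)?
No, not equivalent

Query 1 returns: [('Niaj',)]
Query 2 returns: [('Mallory',), ('Niaj',)]

Reason: > vs >= gives different results when gpa = 3.32 exists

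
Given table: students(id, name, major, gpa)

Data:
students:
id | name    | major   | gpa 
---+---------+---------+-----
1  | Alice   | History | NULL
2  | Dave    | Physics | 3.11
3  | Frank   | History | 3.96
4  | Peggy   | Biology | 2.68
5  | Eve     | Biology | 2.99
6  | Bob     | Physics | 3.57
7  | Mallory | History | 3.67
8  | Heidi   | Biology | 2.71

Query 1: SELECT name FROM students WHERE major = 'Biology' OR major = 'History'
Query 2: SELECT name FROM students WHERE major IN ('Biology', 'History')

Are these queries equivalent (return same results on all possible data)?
Yes, equivalent

Both queries return: [('Alice',), ('Eve',), ('Frank',), ('Heidi',), ('Mallory',), ('Peggy',)]

Reason: OR vs IN are equivalent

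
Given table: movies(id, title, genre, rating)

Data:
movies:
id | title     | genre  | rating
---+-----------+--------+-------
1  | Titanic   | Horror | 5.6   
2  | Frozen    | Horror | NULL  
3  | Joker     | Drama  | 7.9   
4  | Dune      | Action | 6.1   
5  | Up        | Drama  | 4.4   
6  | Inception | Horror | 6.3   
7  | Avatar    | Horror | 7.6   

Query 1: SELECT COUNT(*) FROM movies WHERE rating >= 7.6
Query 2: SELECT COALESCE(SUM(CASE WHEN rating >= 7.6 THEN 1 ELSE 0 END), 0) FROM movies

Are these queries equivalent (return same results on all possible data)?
Yes, equivalent

Both queries return: [(2,)]

Reason: COUNT with WHERE vs conditional SUM (COALESCE handles empty-table NULL)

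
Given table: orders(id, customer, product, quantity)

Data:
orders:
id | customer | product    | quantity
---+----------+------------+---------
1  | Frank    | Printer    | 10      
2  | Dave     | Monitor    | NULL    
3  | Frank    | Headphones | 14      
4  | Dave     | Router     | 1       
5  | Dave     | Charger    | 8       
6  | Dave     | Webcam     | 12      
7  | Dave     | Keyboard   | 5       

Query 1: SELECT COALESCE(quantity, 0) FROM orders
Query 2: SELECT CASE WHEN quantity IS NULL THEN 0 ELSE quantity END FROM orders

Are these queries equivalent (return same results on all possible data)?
Yes, equivalent

Both queries return: [(0,), (1,), (5,), (8,), (10,), (12,), (14,)]

Reason: COALESCE vs CASE for NULL handling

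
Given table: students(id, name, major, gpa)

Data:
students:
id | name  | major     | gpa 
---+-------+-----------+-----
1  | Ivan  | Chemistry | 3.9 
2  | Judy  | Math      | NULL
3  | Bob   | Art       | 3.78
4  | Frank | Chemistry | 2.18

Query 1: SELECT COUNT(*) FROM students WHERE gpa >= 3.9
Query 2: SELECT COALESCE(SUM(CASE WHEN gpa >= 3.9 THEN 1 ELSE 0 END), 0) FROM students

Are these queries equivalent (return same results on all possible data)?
Yes, equivalent

Both queries return: [(1,)]

Reason: COUNT with WHERE vs conditional SUM (COALESCE handles empty-table NULL)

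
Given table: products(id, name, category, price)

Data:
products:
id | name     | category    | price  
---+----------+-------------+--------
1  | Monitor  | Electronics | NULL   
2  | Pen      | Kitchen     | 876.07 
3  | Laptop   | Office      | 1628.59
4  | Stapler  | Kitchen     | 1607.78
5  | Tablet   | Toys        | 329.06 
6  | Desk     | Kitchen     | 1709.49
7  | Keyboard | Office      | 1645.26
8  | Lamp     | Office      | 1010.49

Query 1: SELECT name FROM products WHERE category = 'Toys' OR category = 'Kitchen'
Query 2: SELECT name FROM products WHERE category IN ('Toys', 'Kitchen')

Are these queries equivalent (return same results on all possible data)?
Yes, equivalent

Both queries return: [('Desk',), ('Pen',), ('Stapler',), ('Tablet',)]

Reason: OR vs IN are equivalent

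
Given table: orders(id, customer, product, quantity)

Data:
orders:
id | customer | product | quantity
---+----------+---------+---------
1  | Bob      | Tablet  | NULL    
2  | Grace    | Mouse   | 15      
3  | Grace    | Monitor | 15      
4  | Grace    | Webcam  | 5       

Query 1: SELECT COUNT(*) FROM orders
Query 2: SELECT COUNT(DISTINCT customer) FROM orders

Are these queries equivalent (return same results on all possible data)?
No, not equivalent

Query 1 returns: [(4,)]
Query 2 returns: [(2,)]

Reason: COUNT(*) counts rows, COUNT(DISTINCT customer) counts unique customers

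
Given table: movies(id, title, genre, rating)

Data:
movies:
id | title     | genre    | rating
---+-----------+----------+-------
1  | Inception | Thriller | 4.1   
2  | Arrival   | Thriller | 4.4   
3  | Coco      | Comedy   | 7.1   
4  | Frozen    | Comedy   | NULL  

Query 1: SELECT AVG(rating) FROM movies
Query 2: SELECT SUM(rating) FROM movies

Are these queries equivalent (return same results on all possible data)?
No, not equivalent

Query 1 returns: [(5.2,)]
Query 2 returns: [(15.6,)]

Reason: AVG vs SUM give different aggregate values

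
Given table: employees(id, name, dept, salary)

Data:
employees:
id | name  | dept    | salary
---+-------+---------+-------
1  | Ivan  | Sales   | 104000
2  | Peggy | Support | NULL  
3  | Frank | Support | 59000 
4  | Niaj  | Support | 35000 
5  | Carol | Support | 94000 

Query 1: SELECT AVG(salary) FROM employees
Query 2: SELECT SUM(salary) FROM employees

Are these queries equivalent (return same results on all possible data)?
No, not equivalent

Query 1 returns: [(73000.0,)]
Query 2 returns: [(292000,)]

Reason: AVG vs SUM give different aggregate values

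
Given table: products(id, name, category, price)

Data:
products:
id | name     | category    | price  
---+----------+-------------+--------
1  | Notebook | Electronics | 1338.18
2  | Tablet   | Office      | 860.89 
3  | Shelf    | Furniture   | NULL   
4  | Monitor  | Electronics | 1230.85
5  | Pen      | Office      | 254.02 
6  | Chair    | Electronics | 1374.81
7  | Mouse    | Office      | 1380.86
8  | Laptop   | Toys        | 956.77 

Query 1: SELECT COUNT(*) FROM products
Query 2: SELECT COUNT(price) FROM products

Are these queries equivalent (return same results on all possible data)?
No, not equivalent

Query 1 returns: [(8,)]
Query 2 returns: [(7,)]

Reason: COUNT(*) includes NULLs, COUNT(column) excludes them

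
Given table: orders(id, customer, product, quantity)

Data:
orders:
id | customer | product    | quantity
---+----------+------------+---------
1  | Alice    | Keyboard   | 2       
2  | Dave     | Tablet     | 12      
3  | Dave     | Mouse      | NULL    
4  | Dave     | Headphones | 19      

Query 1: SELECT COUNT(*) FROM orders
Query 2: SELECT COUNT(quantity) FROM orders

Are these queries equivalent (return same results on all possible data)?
No, not equivalent

Query 1 returns: [(4,)]
Query 2 returns: [(3,)]

Reason: COUNT(*) includes NULLs, COUNT(column) excludes them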